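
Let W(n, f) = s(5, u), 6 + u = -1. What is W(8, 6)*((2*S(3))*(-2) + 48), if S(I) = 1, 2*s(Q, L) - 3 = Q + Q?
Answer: 286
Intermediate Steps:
u = -7 (u = -6 - 1 = -7)
s(Q, L) = 3/2 + Q (s(Q, L) = 3/2 + (Q + Q)/2 = 3/2 + (2*Q)/2 = 3/2 + Q)
W(n, f) = 13/2 (W(n, f) = 3/2 + 5 = 13/2)
W(8, 6)*((2*S(3))*(-2) + 48) = 13*((2*1)*(-2) + 48)/2 = 13*(2*(-2) + 48)/2 = 13*(-4 + 48)/2 = (13/2)*44 = 286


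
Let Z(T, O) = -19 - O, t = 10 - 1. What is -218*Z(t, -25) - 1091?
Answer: -2399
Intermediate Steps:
t = 9
-218*Z(t, -25) - 1091 = -218*(-19 - 1*(-25)) - 1091 = -218*(-19 + 25) - 1091 = -218*6 - 1091 = -1308 - 1091 = -2399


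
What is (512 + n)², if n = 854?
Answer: 1865956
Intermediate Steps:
(512 + n)² = (512 + 854)² = 1366² = 1865956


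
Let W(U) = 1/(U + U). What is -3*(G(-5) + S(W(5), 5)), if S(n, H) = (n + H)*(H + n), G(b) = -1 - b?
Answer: -9003/100 ≈ -90.030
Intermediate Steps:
W(U) = 1/(2*U)
S(n, H) = (H + n)² (S(n, H) = (H + n)*(H + n) = (H + n)²)
-3*(G(-5) + S(W(5), 5)) = -3*((-1 - 1*(-5)) + (5 + (½)/5)²) = -3*((-1 + 5) + (5 + (½)*(⅕))²) = -3*(4 + (5 + ⅒)²) = -3*(4 + (51/10)²) = -3*(4 + 2601/100) = -3*3001/100 = -9003/100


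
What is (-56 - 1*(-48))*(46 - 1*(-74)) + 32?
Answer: -928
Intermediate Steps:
(-56 - 1*(-48))*(46 - 1*(-74)) + 32 = (-56 + 48)*(46 + 74) + 32 = -8*120 + 32 = -960 + 32 = -928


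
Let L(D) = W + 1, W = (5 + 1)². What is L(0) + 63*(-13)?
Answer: -782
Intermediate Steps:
W = 36 (W = 6² = 36)
L(D) = 37 (L(D) = 36 + 1 = 37)
L(0) + 63*(-13) = 37 + 63*(-13) = 37 - 819 = -782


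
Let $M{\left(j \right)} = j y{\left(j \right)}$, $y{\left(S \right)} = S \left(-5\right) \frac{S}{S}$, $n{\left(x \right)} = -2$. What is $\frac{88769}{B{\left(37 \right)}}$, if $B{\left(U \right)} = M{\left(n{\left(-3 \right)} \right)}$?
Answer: $- \frac{88769}{20} \approx -4438.5$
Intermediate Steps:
$y{\left(S \right)} = - 5 S$ ($y{\left(S \right)} = - 5 S 1 = - 5 S$)
$M{\left(j \right)} = - 5 j^{2}$ ($M{\left(j \right)} = j \left(- 5 j\right) = - 5 j^{2}$)
$B{\left(U \right)} = -20$ ($B{\left(U \right)} = - 5 \left(-2\right)^{2} = \left(-5\right) 4 = -20$)
$\frac{88769}{B{\left(37 \right)}} = \frac{88769}{-20} = 88769 \left(- \frac{1}{20}\right) = - \frac{88769}{20}$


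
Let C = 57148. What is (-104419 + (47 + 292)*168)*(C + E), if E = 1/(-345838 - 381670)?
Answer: -1973470295495461/727508 ≈ -2.7126e+9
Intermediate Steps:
E = -1/727508 (E = 1/(-727508) = -1/727508 ≈ -1.3746e-6)
(-104419 + (47 + 292)*168)*(C + E) = (-104419 + (47 + 292)*168)*(57148 - 1/727508) = (-104419 + 339*168)*(41575627183/727508) = (-104419 + 56952)*(41575627183/727508) = -47467*41575627183/727508 = -1973470295495461/727508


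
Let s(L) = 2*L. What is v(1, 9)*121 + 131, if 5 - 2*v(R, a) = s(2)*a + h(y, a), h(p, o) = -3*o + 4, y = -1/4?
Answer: -353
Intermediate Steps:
y = -¼ (y = -1*¼ = -¼ ≈ -0.25000)
h(p, o) = 4 - 3*o
v(R, a) = ½ - a/2 (v(R, a) = 5/2 - ((2*2)*a + (4 - 3*a))/2 = 5/2 - (4*a + (4 - 3*a))/2 = 5/2 - (4 + a)/2 = 5/2 + (-2 - a/2) = ½ - a/2)
v(1, 9)*121 + 131 = (½ - ½*9)*121 + 131 = (½ - 9/2)*121 + 131 = -4*121 + 131 = -484 + 131 = -353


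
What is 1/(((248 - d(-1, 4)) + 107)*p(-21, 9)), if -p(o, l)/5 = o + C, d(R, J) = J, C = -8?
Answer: 1/50895 ≈ 1.9648e-5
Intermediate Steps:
p(o, l) = 40 - 5*o (p(o, l) = -5*(o - 8) = -5*(-8 + o) = 40 - 5*o)
1/(((248 - d(-1, 4)) + 107)*p(-21, 9)) = 1/(((248 - 1*4) + 107)*(40 - 5*(-21))) = 1/(((248 - 4) + 107)*(40 + 105)) = 1/((244 + 107)*145) = 1/(351*145) = 1/50895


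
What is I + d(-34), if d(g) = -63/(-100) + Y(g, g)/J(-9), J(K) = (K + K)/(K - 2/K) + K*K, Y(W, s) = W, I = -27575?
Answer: -18091812757/656100 ≈ -27575.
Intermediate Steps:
J(K) = K**2 + 2*K/(K - 2/K) (J(K) = (2*K)/(K - 2/K) + K**2 = 2*K/(K - 2/K) + K**2 = K**2 + 2*K/(K - 2/K))
d(g) = 63/100 + 79*g/6561 (d(g) = -63/(-100) + g/(((-9)**4/(-2 + (-9)**2))) = -63*(-1/100) + g/((6561/(-2 + 81))) = 63/100 + g/((6561/79)) = 63/100 + g/((6561*(1/79))) = 63/100 + g/(6561/79) = 63/100 + g*(79/6561) = 63/100 + 79*g/6561)
I + d(-34) = -27575 + (63/100 + (79/6561)*(-34)) = -27575 + (63/100 - 2686/6561) = -27575 + 144743/656100 = -18091812757/656100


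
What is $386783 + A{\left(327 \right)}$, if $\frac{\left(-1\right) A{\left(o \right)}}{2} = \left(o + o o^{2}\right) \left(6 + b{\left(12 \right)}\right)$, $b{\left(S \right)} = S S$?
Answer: $-10489446217$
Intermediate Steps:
$b{\left(S \right)} = S^{2}$
$A{\left(o \right)} = - 300 o - 300 o^{3}$ ($A{\left(o \right)} = - 2 \left(o + o o^{2}\right) \left(6 + 12^{2}\right) = - 2 \left(o + o^{3}\right) \left(6 + 144\right) = - 2 \left(o + o^{3}\right) 150 = - 2 \left(150 o + 150 o^{3}\right) = - 300 o - 300 o^{3}$)
$386783 + A{\left(327 \right)} = 386783 - 98100 \left(1 + 327^{2}\right) = 386783 - 98100 \left(1 + 106929\right) = 386783 - 98100 \cdot 106930 = 386783 - 10489833000 = -10489446217$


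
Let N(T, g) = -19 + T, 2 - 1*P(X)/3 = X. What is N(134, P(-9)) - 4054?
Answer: -3939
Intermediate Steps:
P(X) = 6 - 3*X
N(134, P(-9)) - 4054 = (-19 + 134) - 4054 = 115 - 4054 = -3939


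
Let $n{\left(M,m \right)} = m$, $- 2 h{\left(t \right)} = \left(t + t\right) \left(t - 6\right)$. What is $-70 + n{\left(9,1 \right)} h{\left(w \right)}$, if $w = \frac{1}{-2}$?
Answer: $- \frac{293}{4} \approx -73.25$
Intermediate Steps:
$w = - \frac{1}{2} \approx -0.5$
$h{\left(t \right)} = - t \left(-6 + t\right)$ ($h{\left(t \right)} = - \frac{\left(t + t\right) \left(t - 6\right)}{2} = - \frac{2 t \left(-6 + t\right)}{2} = - t \left(-6 + t\right)$)
$-70 + n{\left(9,1 \right)} h{\left(w \right)} = -70 + 1 \left(- \frac{6 - - \frac{1}{2}}{2}\right) = -70 + 1 \left(- \frac{6 + \frac{1}{2}}{2}\right) = -70 + 1 \left(\left(- \frac{1}{2}\right) \frac{13}{2}\right) = -70 + 1 \left(- \frac{13}{4}\right) = -70 - \frac{13}{4} = - \frac{293}{4}$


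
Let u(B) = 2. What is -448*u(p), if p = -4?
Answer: -896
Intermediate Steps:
-448*u(p) = -448*2 = -896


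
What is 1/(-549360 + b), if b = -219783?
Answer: -1/769143 ≈ -1.3001e-6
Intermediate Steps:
1/(-549360 + b) = 1/(-549360 - 219783) = 1/(-769143) = -1/769143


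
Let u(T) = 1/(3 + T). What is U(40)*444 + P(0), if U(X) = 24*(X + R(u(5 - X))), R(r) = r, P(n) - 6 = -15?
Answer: 425898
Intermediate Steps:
P(n) = -9 (P(n) = 6 - 15 = -9)
U(X) = 24*X + 24/(8 - X) (U(X) = 24*(X + 1/(3 + (5 - X))) = 24*(X + 1/(8 - X)) = 24*X + 24/(8 - X))
U(40)*444 + P(0) = (24*(-1 + 40*(-8 + 40))/(-8 + 40))*444 - 9 = (24*(-1 + 40*32)/32)*444 - 9 = (24*(1/32)*(-1 + 1280))*444 - 9 = (24*(1/32)*1279)*444 - 9 = (3837/4)*444 - 9 = 425907 - 9 = 425898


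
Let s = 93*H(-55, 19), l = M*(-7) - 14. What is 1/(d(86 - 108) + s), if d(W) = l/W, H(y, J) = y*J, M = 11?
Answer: -22/2137979 ≈ -1.0290e-5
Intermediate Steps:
H(y, J) = J*y
l = -91 (l = 11*(-7) - 14 = -77 - 14 = -91)
s = -97185 (s = 93*(19*(-55)) = 93*(-1045) = -97185)
d(W) = -91/W
1/(d(86 - 108) + s) = 1/(-91/(86 - 108) - 97185) = 1/(-91/(-22) - 97185) = 1/(-91*(-1/22) - 97185) = 1/(91/22 - 97185) = 1/(-2137979/22) = -22/2137979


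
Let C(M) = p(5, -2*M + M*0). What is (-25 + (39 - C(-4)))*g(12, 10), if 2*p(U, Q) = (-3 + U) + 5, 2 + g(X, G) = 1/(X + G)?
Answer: -903/44 ≈ -20.523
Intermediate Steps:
g(X, G) = -2 + 1/(G + X) (g(X, G) = -2 + 1/(X + G) = -2 + 1/(G + X))
p(U, Q) = 1 + U/2 (p(U, Q) = ((-3 + U) + 5)/2 = (2 + U)/2 = 1 + U/2)
C(M) = 7/2 (C(M) = 1 + (½)*5 = 1 + 5/2 = 7/2)
(-25 + (39 - C(-4)))*g(12, 10) = (-25 + (39 - 1*7/2))*((1 - 2*10 - 2*12)/(10 + 12)) = (-25 + (39 - 7/2))*((1 - 20 - 24)/22) = (-25 + 71/2)*((1/22)*(-43)) = (21/2)*(-43/22) = -903/44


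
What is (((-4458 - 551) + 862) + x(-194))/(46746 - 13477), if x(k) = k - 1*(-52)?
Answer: -4289/33269 ≈ -0.12892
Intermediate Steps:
x(k) = 52 + k (x(k) = k + 52 = 52 + k)
(((-4458 - 551) + 862) + x(-194))/(46746 - 13477) = (((-4458 - 551) + 862) + (52 - 194))/(46746 - 13477) = ((-5009 + 862) - 142)/33269 = (-4147 - 142)*(1/33269) = -4289*1/33269 = -4289/33269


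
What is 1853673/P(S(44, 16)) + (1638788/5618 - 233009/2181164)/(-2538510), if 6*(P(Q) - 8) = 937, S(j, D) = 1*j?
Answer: 11532196927543431402327/1021324876716761240 ≈ 11291.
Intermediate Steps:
S(j, D) = j
P(Q) = 985/6 (P(Q) = 8 + (⅙)*937 = 8 + 937/6 = 985/6)
1853673/P(S(44, 16)) + (1638788/5618 - 233009/2181164)/(-2538510) = 1853673/(985/6) + (1638788/5618 - 233009/2181164)/(-2538510) = 1853673*(6/985) + (1638788*(1/5618) - 233009*1/2181164)*(-1/2538510) = 11122038/985 + (819394/2809 - 233009/2181164)*(-1/2538510) = 11122038/985 + (1786578172335/6126889676)*(-1/2538510) = 11122038/985 - 119105211489/1036878047428184 = 11532196927543431402327/1021324876716761240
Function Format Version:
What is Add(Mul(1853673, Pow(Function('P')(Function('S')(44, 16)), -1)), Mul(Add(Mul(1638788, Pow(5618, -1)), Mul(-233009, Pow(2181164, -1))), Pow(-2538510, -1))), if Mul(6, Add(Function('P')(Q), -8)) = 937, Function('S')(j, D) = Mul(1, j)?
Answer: Rational(11532196927543431402327, 1021324876716761240) ≈ 11291.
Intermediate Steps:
Function('S')(j, D) = j
Function('P')(Q) = Rational(985, 6) (Function('P')(Q) = Add(8, Mul(Rational(1, 6), 937)) = Add(8, Rational(937, 6)) = Rational(985, 6))
Add(Mul(1853673, Pow(Function('P')(Function('S')(44, 16)), -1)), Mul(Add(Mul(1638788, Pow(5618, -1)), Mul(-233009, Pow(2181164, -1))), Pow(-2538510, -1))) = Add(Mul(1853673, Pow(Rational(985, 6), -1)), Mul(Add(Mul(1638788, Pow(5618, -1)), Mul(-233009, Pow(2181164, -1))), Pow(-2538510, -1))) = Add(Mul(1853673, Rational(6, 985)), Mul(Add(Mul(1638788, Rational(1, 5618)), Mul(-233009, Rational(1, 2181164))), Rational(-1, 2538510))) = Add(Rational(11122038, 985), Mul(Add(Rational(819394, 2809), Rational(-233009, 2181164)), Rational(-1, 2538510))) = Add(Rational(11122038, 985), Mul(Rational(1786578172335, 6126889676), Rational(-1, 2538510))) = Add(Rational(11122038, 985), Rational(-119105211489, 1036878047428184)) = Rational(11532196927543431402327, 1021324876716761240)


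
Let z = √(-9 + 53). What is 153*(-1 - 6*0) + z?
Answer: -153 + 2*√11 ≈ -146.37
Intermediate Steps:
z = 2*√11 (z = √44 = 2*√11 ≈ 6.6332)
153*(-1 - 6*0) + z = 153*(-1 - 6*0) + 2*√11 = 153*(-1 + 0) + 2*√11 = 153*(-1) + 2*√11 = -153 + 2*√11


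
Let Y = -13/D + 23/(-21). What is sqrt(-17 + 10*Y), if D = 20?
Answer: I*sqrt(60774)/42 ≈ 5.8696*I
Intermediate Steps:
Y = -733/420 (Y = -13/20 + 23/(-21) = -13*1/20 + 23*(-1/21) = -13/20 - 23/21 = -733/420 ≈ -1.7452)
sqrt(-17 + 10*Y) = sqrt(-17 + 10*(-733/420)) = sqrt(-17 - 733/42) = sqrt(-1447/42) = I*sqrt(60774)/42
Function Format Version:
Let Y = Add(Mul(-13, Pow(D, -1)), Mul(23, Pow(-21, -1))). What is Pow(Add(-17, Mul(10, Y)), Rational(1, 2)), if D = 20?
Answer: Mul(Rational(1, 42), I, Pow(60774, Rational(1, 2))) ≈ Mul(5.8696, I)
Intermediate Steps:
Y = Rational(-733, 420) (Y = Add(Mul(-13, Pow(20, -1)), Mul(23, Pow(-21, -1))) = Add(Mul(-13, Rational(1, 20)), Mul(23, Rational(-1, 21))) = Add(Rational(-13, 20), Rational(-23, 21)) = Rational(-733, 420) ≈ -1.7452)
Pow(Add(-17, Mul(10, Y)), Rational(1, 2)) = Pow(Add(-17, Mul(10, Rational(-733, 420))), Rational(1, 2)) = Pow(Add(-17, Rational(-733, 42)), Rational(1, 2)) = Pow(Rational(-1447, 42), Rational(1, 2)) = Mul(Rational(1, 42), I, Pow(60774, Rational(1, 2)))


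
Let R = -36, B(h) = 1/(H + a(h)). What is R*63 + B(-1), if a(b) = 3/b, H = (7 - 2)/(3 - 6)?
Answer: -31755/14 ≈ -2268.2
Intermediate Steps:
H = -5/3 (H = 5/(-3) = 5*(-1/3) = -5/3 ≈ -1.6667)
B(h) = 1/(-5/3 + 3/h)
R*63 + B(-1) = -36*63 - 3*(-1)/(-9 + 5*(-1)) = -2268 - 3*(-1)/(-9 - 5) = -2268 - 3*(-1)/(-14) = -2268 - 3*(-1)*(-1/14) = -2268 - 3/14 = -31755/14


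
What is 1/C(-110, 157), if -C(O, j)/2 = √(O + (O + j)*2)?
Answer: I/8 ≈ 0.125*I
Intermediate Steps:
C(O, j) = -2*√(2*j + 3*O) (C(O, j) = -2*√(O + (O + j)*2) = -2*√(O + (2*O + 2*j)) = -2*√(2*j + 3*O))
1/C(-110, 157) = 1/(-2*√(2*157 + 3*(-110))) = 1/(-2*√(314 - 330)) = 1/(-8*I) = I/8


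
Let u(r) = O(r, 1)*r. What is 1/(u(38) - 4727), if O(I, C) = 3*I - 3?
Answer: -1/509 ≈ -0.0019646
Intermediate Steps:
O(I, C) = -3 + 3*I
u(r) = r*(-3 + 3*r) (u(r) = (-3 + 3*r)*r = r*(-3 + 3*r))
1/(u(38) - 4727) = 1/(3*38*(-1 + 38) - 4727) = 1/(3*38*37 - 4727) = 1/(4218 - 4727) = 1/(-509) = -1/509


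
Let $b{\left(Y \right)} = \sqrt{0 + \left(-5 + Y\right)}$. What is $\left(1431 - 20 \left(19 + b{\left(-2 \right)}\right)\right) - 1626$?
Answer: $-575 - 20 i \sqrt{7} \approx -575.0 - 52.915 i$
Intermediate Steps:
$b{\left(Y \right)} = \sqrt{-5 + Y}$
$\left(1431 - 20 \left(19 + b{\left(-2 \right)}\right)\right) - 1626 = \left(1431 - 20 \left(19 + \sqrt{-5 - 2}\right)\right) - 1626 = \left(1431 - 20 \left(19 + \sqrt{-7}\right)\right) - 1626 = \left(1431 - 20 \left(19 + i \sqrt{7}\right)\right) - 1626 = \left(1431 - \left(380 + 20 i \sqrt{7}\right)\right) - 1626 = \left(1051 - 20 i \sqrt{7}\right) - 1626 = -575 - 20 i \sqrt{7}$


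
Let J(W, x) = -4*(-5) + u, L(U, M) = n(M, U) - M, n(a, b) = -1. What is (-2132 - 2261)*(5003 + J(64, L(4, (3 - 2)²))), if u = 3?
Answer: -22079218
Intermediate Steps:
L(U, M) = -1 - M
J(W, x) = 23 (J(W, x) = -4*(-5) + 3 = 20 + 3 = 23)
(-2132 - 2261)*(5003 + J(64, L(4, (3 - 2)²))) = (-2132 - 2261)*(5003 + 23) = -4393*5026 = -22079218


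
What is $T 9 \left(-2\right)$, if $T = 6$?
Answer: $-108$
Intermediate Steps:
$T 9 \left(-2\right) = 6 \cdot 9 \left(-2\right) = 54 \left(-2\right) = -108$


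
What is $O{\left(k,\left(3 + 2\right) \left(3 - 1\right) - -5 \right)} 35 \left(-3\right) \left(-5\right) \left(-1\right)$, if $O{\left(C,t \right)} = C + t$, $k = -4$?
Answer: $-5775$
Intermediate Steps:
$O{\left(k,\left(3 + 2\right) \left(3 - 1\right) - -5 \right)} 35 \left(-3\right) \left(-5\right) \left(-1\right) = \left(-4 - \left(-5 - \left(3 + 2\right) \left(3 - 1\right)\right)\right) 35 \left(-3\right) \left(-5\right) \left(-1\right) = \left(-4 + \left(5 \cdot 2 + 5\right)\right) 35 \cdot 15 \left(-1\right) = \left(-4 + \left(10 + 5\right)\right) 35 \left(-15\right) = \left(-4 + 15\right) 35 \left(-15\right) = 11 \cdot 35 \left(-15\right) = 385 \left(-15\right) = -5775$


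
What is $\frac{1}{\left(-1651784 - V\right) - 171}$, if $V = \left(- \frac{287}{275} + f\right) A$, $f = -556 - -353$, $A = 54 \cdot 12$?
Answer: $- \frac{275}{417927049} \approx -6.5801 \cdot 10^{-7}$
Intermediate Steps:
$A = 648$
$f = -203$ ($f = -556 + 353 = -203$)
$V = - \frac{36360576}{275}$ ($V = \left(- \frac{287}{275} - 203\right) 648 = \left(- \frac{56112}{275}\right) 648 = - \frac{36360576}{275} \approx -1.3222 \cdot 10^{5}$)
$\frac{1}{\left(-1651784 - V\right) - 171} = \frac{1}{\left(-1651784 - - \frac{36360576}{275}\right) - 171} = \frac{1}{\left(-1651784 + \frac{36360576}{275}\right) - 171} = \frac{1}{- \frac{417880024}{275} - 171} = \frac{1}{- \frac{417927049}{275}} = - \frac{275}{417927049}$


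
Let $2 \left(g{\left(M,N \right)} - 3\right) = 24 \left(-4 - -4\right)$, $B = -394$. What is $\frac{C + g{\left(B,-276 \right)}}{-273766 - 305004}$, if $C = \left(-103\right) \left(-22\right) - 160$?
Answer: $- \frac{2109}{578770} \approx -0.0036439$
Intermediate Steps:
$g{\left(M,N \right)} = 3$ ($g{\left(M,N \right)} = 3 + \frac{24 \left(-4 - -4\right)}{2} = 3 + \frac{24 \left(-4 + 4\right)}{2} = 3 + \frac{24 \cdot 0}{2} = 3 + \frac{1}{2} \cdot 0 = 3 + 0 = 3$)
$C = 2106$ ($C = 2266 - 160 = 2106$)
$\frac{C + g{\left(B,-276 \right)}}{-273766 - 305004} = \frac{2106 + 3}{-273766 - 305004} = \frac{2109}{-578770} = 2109 \left(- \frac{1}{578770}\right) = - \frac{2109}{578770}$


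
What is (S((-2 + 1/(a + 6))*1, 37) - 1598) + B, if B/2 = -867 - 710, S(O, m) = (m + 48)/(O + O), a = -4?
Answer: -14341/3 ≈ -4780.3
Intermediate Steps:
S(O, m) = (48 + m)/(2*O) (S(O, m) = (48 + m)/((2*O)) = (48 + m)*(1/(2*O)) = (48 + m)/(2*O))
B = -3154 (B = 2*(-867 - 710) = 2*(-1577) = -3154)
(S((-2 + 1/(a + 6))*1, 37) - 1598) + B = ((48 + 37)/(2*(((-2 + 1/(-4 + 6))*1))) - 1598) - 3154 = ((½)*85/((-2 + 1/2)*1) - 1598) - 3154 = ((½)*85/((-2 + ½)*1) - 1598) - 3154 = ((½)*85/(-3/2*1) - 1598) - 3154 = ((½)*85/(-3/2) - 1598) - 3154 = ((½)*(-⅔)*85 - 1598) - 3154 = (-85/3 - 1598) - 3154 = -4879/3 - 3154 = -14341/3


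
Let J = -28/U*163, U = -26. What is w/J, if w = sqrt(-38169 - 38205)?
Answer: 39*I*sqrt(8486)/2282 ≈ 1.5743*I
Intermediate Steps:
w = 3*I*sqrt(8486) (w = sqrt(-76374) = 3*I*sqrt(8486) ≈ 276.36*I)
J = 2282/13 (J = -28/(-26)*163 = -28*(-1/26)*163 = (14/13)*163 = 2282/13 ≈ 175.54)
w/J = (3*I*sqrt(8486))/(2282/13) = (3*I*sqrt(8486))*(13/2282) = 39*I*sqrt(8486)/2282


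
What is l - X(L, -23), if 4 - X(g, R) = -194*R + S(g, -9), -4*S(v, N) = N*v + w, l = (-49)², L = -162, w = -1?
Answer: 25979/4 ≈ 6494.8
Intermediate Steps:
l = 2401
S(v, N) = ¼ - N*v/4 (S(v, N) = -(N*v - 1)/4 = -(-1 + N*v)/4 = ¼ - N*v/4)
X(g, R) = 15/4 + 194*R - 9*g/4 (X(g, R) = 4 - (-194*R + (¼ - ¼*(-9)*g)) = 4 - (-194*R + (¼ + 9*g/4)) = 4 - (¼ - 194*R + 9*g/4) = 4 + (-¼ + 194*R - 9*g/4) = 15/4 + 194*R - 9*g/4)
l - X(L, -23) = 2401 - (15/4 + 194*(-23) - 9/4*(-162)) = 2401 - (15/4 - 4462 + 729/2) = 2401 - 1*(-16375/4) = 2401 + 16375/4 = 25979/4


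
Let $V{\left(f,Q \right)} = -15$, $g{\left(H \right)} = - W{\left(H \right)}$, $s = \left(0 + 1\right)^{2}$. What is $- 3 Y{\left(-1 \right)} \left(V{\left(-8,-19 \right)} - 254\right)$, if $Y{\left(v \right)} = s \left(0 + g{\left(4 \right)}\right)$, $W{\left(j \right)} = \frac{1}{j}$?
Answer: $- \frac{807}{4} \approx -201.75$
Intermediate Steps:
$s = 1$ ($s = 1^{2} = 1$)
$g{\left(H \right)} = - \frac{1}{H}$
$Y{\left(v \right)} = - \frac{1}{4}$ ($Y{\left(v \right)} = 1 \left(0 - \frac{1}{4}\right) = 1 \left(- \frac{1}{4}\right) = - \frac{1}{4}$)
$- 3 Y{\left(-1 \right)} \left(V{\left(-8,-19 \right)} - 254\right) = \left(-3\right) \left(- \frac{1}{4}\right) \left(-15 - 254\right) = \frac{3}{4} \left(-269\right) = - \frac{807}{4}$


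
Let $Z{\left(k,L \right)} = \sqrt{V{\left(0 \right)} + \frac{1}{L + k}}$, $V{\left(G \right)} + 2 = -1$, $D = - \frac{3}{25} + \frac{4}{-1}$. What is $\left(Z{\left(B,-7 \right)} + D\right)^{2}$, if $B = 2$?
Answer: $\frac{8609}{625} - \frac{824 i \sqrt{5}}{125} \approx 13.774 - 14.74 i$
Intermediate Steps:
$D = - \frac{103}{25}$ ($D = \left(-3\right) \frac{1}{25} + 4 \left(-1\right) = - \frac{3}{25} - 4 = - \frac{103}{25} \approx -4.12$)
$V{\left(G \right)} = -3$ ($V{\left(G \right)} = -2 - 1 = -3$)
$Z{\left(k,L \right)} = \sqrt{-3 + \frac{1}{L + k}}$
$\left(Z{\left(B,-7 \right)} + D\right)^{2} = \left(\sqrt{\frac{1 - -21 - 6}{-7 + 2}} - \frac{103}{25}\right)^{2} = \left(\sqrt{\frac{1 + 21 - 6}{-5}} - \frac{103}{25}\right)^{2} = \left(\sqrt{\left(- \frac{1}{5}\right) 16} - \frac{103}{25}\right)^{2} = \left(\sqrt{- \frac{16}{5}} - \frac{103}{25}\right)^{2} = \left(\frac{4 i \sqrt{5}}{5} - \frac{103}{25}\right)^{2} = \left(- \frac{103}{25} + \frac{4 i \sqrt{5}}{5}\right)^{2}$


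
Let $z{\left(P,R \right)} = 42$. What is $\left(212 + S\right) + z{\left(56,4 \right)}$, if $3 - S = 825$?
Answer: $-568$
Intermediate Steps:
$S = -822$ ($S = 3 - 825 = -822$)
$\left(212 + S\right) + z{\left(56,4 \right)} = \left(212 - 822\right) + 42 = -610 + 42 = -568$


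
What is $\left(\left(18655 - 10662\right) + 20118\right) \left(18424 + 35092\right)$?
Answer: $1504388276$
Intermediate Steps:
$\left(\left(18655 - 10662\right) + 20118\right) \left(18424 + 35092\right) = \left(7993 + 20118\right) 53516 = 28111 \cdot 53516 = 1504388276$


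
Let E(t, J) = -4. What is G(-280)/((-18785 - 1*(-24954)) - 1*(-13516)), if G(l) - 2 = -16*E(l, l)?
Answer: 66/19685 ≈ 0.0033528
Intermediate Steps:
G(l) = 66 (G(l) = 2 - 16*(-4) = 2 + 64 = 66)
G(-280)/((-18785 - 1*(-24954)) - 1*(-13516)) = 66/((-18785 - 1*(-24954)) - 1*(-13516)) = 66/((-18785 + 24954) + 13516) = 66/(6169 + 13516) = 66/19685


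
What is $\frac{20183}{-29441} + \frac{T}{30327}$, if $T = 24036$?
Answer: $\frac{31851345}{297619069} \approx 0.10702$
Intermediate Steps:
$\frac{20183}{-29441} + \frac{T}{30327} = \frac{20183}{-29441} + \frac{24036}{30327} = 20183 \left(- \frac{1}{29441}\right) + 24036 \cdot \frac{1}{30327} = - \frac{20183}{29441} + \frac{8012}{10109} = \frac{31851345}{297619069}$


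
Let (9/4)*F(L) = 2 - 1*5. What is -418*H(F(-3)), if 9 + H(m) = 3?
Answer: 2508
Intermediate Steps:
F(L) = -4/3 (F(L) = 4*(2 - 1*5)/9 = 4*(2 - 5)/9 = (4/9)*(-3) = -4/3)
H(m) = -6 (H(m) = -9 + 3 = -6)
-418*H(F(-3)) = -418*(-6) = 2508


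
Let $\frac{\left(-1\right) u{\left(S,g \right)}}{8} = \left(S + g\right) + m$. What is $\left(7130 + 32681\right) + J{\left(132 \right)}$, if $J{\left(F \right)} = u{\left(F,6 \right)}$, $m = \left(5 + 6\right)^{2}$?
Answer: $37739$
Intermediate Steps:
$m = 121$ ($m = 11^{2} = 121$)
$u{\left(S,g \right)} = -968 - 8 S - 8 g$ ($u{\left(S,g \right)} = - 8 \left(\left(S + g\right) + 121\right) = - 8 \left(121 + S + g\right) = -968 - 8 S - 8 g$)
$J{\left(F \right)} = -1016 - 8 F$ ($J{\left(F \right)} = -968 - 8 F - 48 = -1016 - 8 F$)
$\left(7130 + 32681\right) + J{\left(132 \right)} = \left(7130 + 32681\right) - 2072 = 39811 - 2072 = 37739$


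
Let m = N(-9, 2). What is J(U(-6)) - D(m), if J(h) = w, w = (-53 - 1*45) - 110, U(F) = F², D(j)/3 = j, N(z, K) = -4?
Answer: -196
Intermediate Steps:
m = -4
D(j) = 3*j
w = -208 (w = (-53 - 45) - 110 = -98 - 110 = -208)
J(h) = -208
J(U(-6)) - D(m) = -208 - 3*(-4) = -208 - 1*(-12) = -208 + 12 = -196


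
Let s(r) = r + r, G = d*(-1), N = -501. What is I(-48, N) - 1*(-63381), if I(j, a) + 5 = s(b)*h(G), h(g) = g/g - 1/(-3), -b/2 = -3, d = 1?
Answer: 63392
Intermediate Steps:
b = 6 (b = -2*(-3) = 6)
G = -1 (G = 1*(-1) = -1)
s(r) = 2*r
h(g) = 4/3 (h(g) = 1 - 1*(-1/3) = 1 + 1/3 = 4/3)
I(j, a) = 11 (I(j, a) = -5 + (2*6)*(4/3) = -5 + 12*(4/3) = -5 + 16 = 11)
I(-48, N) - 1*(-63381) = 11 - 1*(-63381) = 11 + 63381 = 63392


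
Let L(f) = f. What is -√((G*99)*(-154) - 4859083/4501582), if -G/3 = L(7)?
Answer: -√6487898951234562878/4501582 ≈ -565.83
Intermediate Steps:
G = -21 (G = -3*7 = -21)
-√((G*99)*(-154) - 4859083/4501582) = -√(-21*99*(-154) - 4859083/4501582) = -√(-2079*(-154) - 4859083*1/4501582) = -√(320166 - 4859083/4501582) = -√(1441248643529/4501582) = -√6487898951234562878/4501582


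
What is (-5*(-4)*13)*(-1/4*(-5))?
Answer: 325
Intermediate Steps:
(-5*(-4)*13)*(-1/4*(-5)) = (20*13)*(-1*¼*(-5)) = 260*(-¼*(-5)) = 260*(5/4) = 325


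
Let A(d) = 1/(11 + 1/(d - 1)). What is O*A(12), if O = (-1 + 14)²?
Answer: 1859/122 ≈ 15.238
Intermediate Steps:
O = 169 (O = 13² = 169)
A(d) = 1/(11 + 1/(-1 + d))
O*A(12) = 169*((-1 + 12)/(-10 + 11*12)) = 169*(11/(-10 + 132)) = 169*(11/122) = 1859/122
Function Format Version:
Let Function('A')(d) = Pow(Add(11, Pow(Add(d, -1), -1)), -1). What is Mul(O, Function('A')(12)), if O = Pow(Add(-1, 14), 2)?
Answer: Rational(1859, 122) ≈ 15.238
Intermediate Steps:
O = 169 (O = Pow(13, 2) = 169)
Function('A')(d) = Pow(Add(11, Pow(Add(-1, d), -1)), -1)
Mul(O, Function('A')(12)) = Mul(169, Mul(Pow(Add(-10, Mul(11, 12)), -1), Add(-1, 12))) = Mul(169, Mul(Pow(Add(-10, 132), -1), 11)) = Mul(169, Mul(Pow(122, -1), 11)) = Mul(169, Mul(Rational(1, 122), 11)) = Mul(169, Rational(11, 122)) = Rational(1859, 122)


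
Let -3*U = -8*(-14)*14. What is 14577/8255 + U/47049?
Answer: 2044555979/1165168485 ≈ 1.7547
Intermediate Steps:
U = -1568/3 (U = -(-8*(-14))*14/3 = -112*14/3 = -1/3*1568 = -1568/3 ≈ -522.67)
14577/8255 + U/47049 = 14577/8255 - 1568/3/47049 = 14577*(1/8255) - 1568/3*1/47049 = 14577/8255 - 1568/141147 = 2044555979/1165168485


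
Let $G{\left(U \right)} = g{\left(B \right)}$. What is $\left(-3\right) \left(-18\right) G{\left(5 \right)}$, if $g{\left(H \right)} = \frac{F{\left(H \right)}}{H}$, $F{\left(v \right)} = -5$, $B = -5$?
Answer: $54$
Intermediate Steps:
$g{\left(H \right)} = - \frac{5}{H}$
$G{\left(U \right)} = 1$ ($G{\left(U \right)} = - \frac{5}{-5} = \left(-5\right) \left(- \frac{1}{5}\right) = 1$)
$\left(-3\right) \left(-18\right) G{\left(5 \right)} = \left(-3\right) \left(-18\right) 1 = 54 \cdot 1 = 54$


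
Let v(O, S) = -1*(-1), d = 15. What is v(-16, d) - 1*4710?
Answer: -4709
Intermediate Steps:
v(O, S) = 1
v(-16, d) - 1*4710 = 1 - 1*4710 = 1 - 4710 = -4709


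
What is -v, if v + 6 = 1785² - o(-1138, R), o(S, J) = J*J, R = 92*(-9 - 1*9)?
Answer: -443883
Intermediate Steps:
R = -1656 (R = 92*(-9 - 9) = 92*(-18) = -1656)
o(S, J) = J²
v = 443883 (v = -6 + (1785² - 1*(-1656)²) = -6 + (3186225 - 1*2742336) = -6 + (3186225 - 2742336) = -6 + 443889 = 443883)
-v = -1*443883 = -443883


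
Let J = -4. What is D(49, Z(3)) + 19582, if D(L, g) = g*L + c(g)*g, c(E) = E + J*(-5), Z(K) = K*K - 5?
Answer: 19874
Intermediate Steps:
Z(K) = -5 + K**2 (Z(K) = K**2 - 5 = -5 + K**2)
c(E) = 20 + E (c(E) = E - 4*(-5) = E + 20 = 20 + E)
D(L, g) = L*g + g*(20 + g) (D(L, g) = g*L + (20 + g)*g = L*g + g*(20 + g))
D(49, Z(3)) + 19582 = (-5 + 3**2)*(20 + 49 + (-5 + 3**2)) + 19582 = (-5 + 9)*(20 + 49 + (-5 + 9)) + 19582 = 4*(20 + 49 + 4) + 19582 = 4*73 + 19582 = 292 + 19582 = 19874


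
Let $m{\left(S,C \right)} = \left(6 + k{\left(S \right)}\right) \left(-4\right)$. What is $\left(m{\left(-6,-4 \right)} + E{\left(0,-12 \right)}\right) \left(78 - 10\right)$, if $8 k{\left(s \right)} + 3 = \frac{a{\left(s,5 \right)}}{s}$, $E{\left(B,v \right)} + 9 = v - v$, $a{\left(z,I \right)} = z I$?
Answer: $-2312$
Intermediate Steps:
$a{\left(z,I \right)} = I z$
$E{\left(B,v \right)} = -9$ ($E{\left(B,v \right)} = -9 + \left(v - v\right) = -9 + 0 = -9$)
$k{\left(s \right)} = \frac{1}{4}$ ($k{\left(s \right)} = - \frac{3}{8} + \frac{5 s \frac{1}{s}}{8} = - \frac{3}{8} + \frac{1}{8} \cdot 5 = - \frac{3}{8} + \frac{5}{8} = \frac{1}{4}$)
$m{\left(S,C \right)} = -25$ ($m{\left(S,C \right)} = \left(6 + \frac{1}{4}\right) \left(-4\right) = \frac{25}{4} \left(-4\right) = -25$)
$\left(m{\left(-6,-4 \right)} + E{\left(0,-12 \right)}\right) \left(78 - 10\right) = \left(-25 - 9\right) \left(78 - 10\right) = - 34 \left(78 - 10\right) = \left(-34\right) 68 = -2312$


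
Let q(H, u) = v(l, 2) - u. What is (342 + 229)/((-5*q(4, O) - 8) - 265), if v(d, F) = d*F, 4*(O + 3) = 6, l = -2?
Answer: -1142/521 ≈ -2.1919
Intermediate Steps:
O = -3/2 (O = -3 + (1/4)*6 = -3 + 3/2 = -3/2 ≈ -1.5000)
v(d, F) = F*d
q(H, u) = -4 - u (q(H, u) = 2*(-2) - u = -4 - u)
(342 + 229)/((-5*q(4, O) - 8) - 265) = (342 + 229)/((-5*(-4 - 1*(-3/2)) - 8) - 265) = 571/((-5*(-4 + 3/2) - 8) - 265) = 571/((-5*(-5/2) - 8) - 265) = 571/((25/2 - 8) - 265) = 571/(9/2 - 265) = 571/(-521/2) = 571*(-2/521) = -1142/521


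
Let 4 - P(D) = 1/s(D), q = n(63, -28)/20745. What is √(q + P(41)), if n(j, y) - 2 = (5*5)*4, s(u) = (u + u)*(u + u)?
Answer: √1287625146015/567030 ≈ 2.0012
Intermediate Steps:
s(u) = 4*u² (s(u) = (2*u)*(2*u) = 4*u²)
n(j, y) = 102 (n(j, y) = 2 + (5*5)*4 = 2 + 25*4 = 2 + 100 = 102)
q = 34/6915 (q = 102/20745 = 102*(1/20745) = 34/6915 ≈ 0.0049168)
P(D) = 4 - 1/(4*D²)
√(q + P(41)) = √(34/6915 + (4 - ¼/41²)) = √(34/6915 + (4 - ¼*1/1681)) = √(34/6915 + (4 - 1/6724)) = √(34/6915 + 26895/6724) = √(186207541/46496460) = √1287625146015/567030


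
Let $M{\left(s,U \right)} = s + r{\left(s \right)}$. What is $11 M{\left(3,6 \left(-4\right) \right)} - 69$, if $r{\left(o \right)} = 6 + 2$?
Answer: $52$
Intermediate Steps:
$r{\left(o \right)} = 8$
$M{\left(s,U \right)} = 8 + s$ ($M{\left(s,U \right)} = s + 8 = 8 + s$)
$11 M{\left(3,6 \left(-4\right) \right)} - 69 = 11 \left(8 + 3\right) - 69 = 11 \cdot 11 - 69 = 121 - 69 = 52$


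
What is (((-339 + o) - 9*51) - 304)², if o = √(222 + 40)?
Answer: (1102 - √262)² ≈ 1.1790e+6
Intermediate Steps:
o = √262 ≈ 16.186
(((-339 + o) - 9*51) - 304)² = (((-339 + √262) - 9*51) - 304)² = (((-339 + √262) - 459) - 304)² = ((-798 + √262) - 304)² = (-1102 + √262)²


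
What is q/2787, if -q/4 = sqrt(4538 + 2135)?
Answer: -4*sqrt(6673)/2787 ≈ -0.11724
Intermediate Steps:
q = -4*sqrt(6673) (q = -4*sqrt(4538 + 2135) = -4*sqrt(6673) ≈ -326.75)
q/2787 = -4*sqrt(6673)/2787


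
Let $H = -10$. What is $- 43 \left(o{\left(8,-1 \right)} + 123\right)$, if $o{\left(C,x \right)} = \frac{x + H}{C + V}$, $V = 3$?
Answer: $-5246$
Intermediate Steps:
$o{\left(C,x \right)} = \frac{-10 + x}{3 + C}$ ($o{\left(C,x \right)} = \frac{x - 10}{C + 3} = \frac{-10 + x}{3 + C}$)
$- 43 \left(o{\left(8,-1 \right)} + 123\right) = - 43 \left(\frac{-10 - 1}{3 + 8} + 123\right) = - 43 \left(\frac{1}{11} \left(-11\right) + 123\right) = - 43 \left(-1 + 123\right) = \left(-43\right) 122 = -5246$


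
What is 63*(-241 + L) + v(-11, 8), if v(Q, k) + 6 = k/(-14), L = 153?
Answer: -38854/7 ≈ -5550.6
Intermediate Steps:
v(Q, k) = -6 - k/14 (v(Q, k) = -6 + k/(-14) = -6 + k*(-1/14) = -6 - k/14)
63*(-241 + L) + v(-11, 8) = 63*(-241 + 153) + (-6 - 1/14*8) = 63*(-88) + (-6 - 4/7) = -5544 - 46/7 = -38854/7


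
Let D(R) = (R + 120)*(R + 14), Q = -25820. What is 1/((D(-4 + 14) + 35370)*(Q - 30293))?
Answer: -1/2159789370 ≈ -4.6301e-10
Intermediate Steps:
D(R) = (14 + R)*(120 + R) (D(R) = (120 + R)*(14 + R) = (14 + R)*(120 + R))
1/((D(-4 + 14) + 35370)*(Q - 30293)) = 1/(((1680 + (-4 + 14)² + 134*(-4 + 14)) + 35370)*(-25820 - 30293)) = 1/(((1680 + 10² + 134*10) + 35370)*(-56113)) = 1/(((1680 + 100 + 1340) + 35370)*(-56113)) = 1/((3120 + 35370)*(-56113)) = 1/(38490*(-56113)) = 1/(-2159789370) = -1/2159789370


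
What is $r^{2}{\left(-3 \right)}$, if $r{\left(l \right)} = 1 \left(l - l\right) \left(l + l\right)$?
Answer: $0$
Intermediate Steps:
$r{\left(l \right)} = 0$ ($r{\left(l \right)} = 1 \cdot 0 \cdot 2 l = 1 \cdot 0 = 0$)
$r^{2}{\left(-3 \right)} = 0^{2} = 0$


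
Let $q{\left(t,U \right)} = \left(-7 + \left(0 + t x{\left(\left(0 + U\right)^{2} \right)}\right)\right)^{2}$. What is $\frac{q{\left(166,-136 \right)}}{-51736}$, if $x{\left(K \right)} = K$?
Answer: $- \frac{9426920168241}{51736} \approx -1.8221 \cdot 10^{8}$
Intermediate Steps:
$q{\left(t,U \right)} = \left(-7 + t U^{2}\right)^{2}$ ($q{\left(t,U \right)} = \left(-7 + \left(0 + t \left(0 + U\right)^{2}\right)\right)^{2} = \left(-7 + \left(0 + t U^{2}\right)\right)^{2} = \left(-7 + t U^{2}\right)^{2}$)
$\frac{q{\left(166,-136 \right)}}{-51736} = \frac{\left(-7 + 166 \left(-136\right)^{2}\right)^{2}}{-51736} = \left(-7 + 166 \cdot 18496\right)^{2} \left(- \frac{1}{51736}\right) = \left(-7 + 3070336\right)^{2} \left(- \frac{1}{51736}\right) = 3070329^{2} \left(- \frac{1}{51736}\right) = 9426920168241 \left(- \frac{1}{51736}\right) = - \frac{9426920168241}{51736}$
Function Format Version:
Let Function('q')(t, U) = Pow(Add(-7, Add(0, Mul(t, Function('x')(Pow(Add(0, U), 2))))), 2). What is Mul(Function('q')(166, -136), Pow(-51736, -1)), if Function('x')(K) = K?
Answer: Rational(-9426920168241, 51736) ≈ -1.8221e+8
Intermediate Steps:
Function('q')(t, U) = Pow(Add(-7, Mul(t, Pow(U, 2))), 2) (Function('q')(t, U) = Pow(Add(-7, Add(0, Mul(t, Pow(Add(0, U), 2)))), 2) = Pow(Add(-7, Add(0, Mul(t, Pow(U, 2)))), 2) = Pow(Add(-7, Mul(t, Pow(U, 2))), 2))
Mul(Function('q')(166, -136), Pow(-51736, -1)) = Mul(Pow(Add(-7, Mul(166, Pow(-136, 2))), 2), Pow(-51736, -1)) = Mul(Pow(Add(-7, Mul(166, 18496)), 2), Rational(-1, 51736)) = Mul(Pow(Add(-7, 3070336), 2), Rational(-1, 51736)) = Mul(Pow(3070329, 2), Rational(-1, 51736)) = Mul(9426920168241, Rational(-1, 51736)) = Rational(-9426920168241, 51736)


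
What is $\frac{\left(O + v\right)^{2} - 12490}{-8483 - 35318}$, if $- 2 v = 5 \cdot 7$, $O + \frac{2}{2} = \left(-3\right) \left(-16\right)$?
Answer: $\frac{46479}{175204} \approx 0.26529$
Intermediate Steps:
$O = 47$ ($O = -1 - -48 = -1 + 48 = 47$)
$v = - \frac{35}{2}$ ($v = - \frac{5 \cdot 7}{2} = \left(- \frac{1}{2}\right) 35 = - \frac{35}{2} \approx -17.5$)
$\frac{\left(O + v\right)^{2} - 12490}{-8483 - 35318} = \frac{\left(47 - \frac{35}{2}\right)^{2} - 12490}{-8483 - 35318} = \frac{\left(\frac{59}{2}\right)^{2} - 12490}{-43801} = \left(\frac{3481}{4} - 12490\right) \left(- \frac{1}{43801}\right) = \left(- \frac{46479}{4}\right) \left(- \frac{1}{43801}\right) = \frac{46479}{175204}$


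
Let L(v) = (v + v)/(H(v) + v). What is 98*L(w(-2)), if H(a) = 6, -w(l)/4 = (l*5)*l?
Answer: 7840/37 ≈ 211.89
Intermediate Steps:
w(l) = -20*l**2 (w(l) = -4*l*5*l = -4*5*l*l = -20*l**2)
L(v) = 2*v/(6 + v) (L(v) = (v + v)/(6 + v) = (2*v)/(6 + v) = 2*v/(6 + v))
98*L(w(-2)) = 98*(2*(-20*(-2)**2)/(6 - 20*(-2)**2)) = 98*(2*(-20*4)/(6 - 20*4)) = 98*(2*(-80)/(6 - 80)) = 98*(2*(-80)/(-74)) = 98*(2*(-80)*(-1/74)) = 98*(80/37) = 7840/37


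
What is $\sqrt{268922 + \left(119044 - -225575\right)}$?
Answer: $\sqrt{613541} \approx 783.29$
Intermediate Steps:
$\sqrt{268922 + \left(119044 - -225575\right)} = \sqrt{268922 + \left(119044 + 225575\right)} = \sqrt{268922 + 344619} = \sqrt{613541}$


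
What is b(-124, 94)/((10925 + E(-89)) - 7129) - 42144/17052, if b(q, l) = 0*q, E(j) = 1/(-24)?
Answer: -3512/1421 ≈ -2.4715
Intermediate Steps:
E(j) = -1/24
b(q, l) = 0
b(-124, 94)/((10925 + E(-89)) - 7129) - 42144/17052 = 0/((10925 - 1/24) - 7129) - 42144/17052 = 0/(262199/24 - 7129) - 42144*1/17052 = 0/(91103/24) - 3512/1421 = 0*(24/91103) - 3512/1421 = 0 - 3512/1421 = -3512/1421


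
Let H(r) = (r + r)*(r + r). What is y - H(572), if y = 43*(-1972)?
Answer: -1393532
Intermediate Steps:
H(r) = 4*r² (H(r) = (2*r)*(2*r) = 4*r²)
y = -84796
y - H(572) = -84796 - 4*572² = -84796 - 4*327184 = -84796 - 1*1308736 = -84796 - 1308736 = -1393532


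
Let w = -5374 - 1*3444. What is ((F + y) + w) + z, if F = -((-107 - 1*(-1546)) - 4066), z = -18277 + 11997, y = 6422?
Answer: -6049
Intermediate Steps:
w = -8818 (w = -5374 - 3444 = -8818)
z = -6280
F = 2627 (F = -((-107 + 1546) - 4066) = -(1439 - 4066) = -1*(-2627) = 2627)
((F + y) + w) + z = ((2627 + 6422) - 8818) - 6280 = (9049 - 8818) - 6280 = 231 - 6280 = -6049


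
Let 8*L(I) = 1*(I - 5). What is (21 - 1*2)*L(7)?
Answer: 19/4 ≈ 4.7500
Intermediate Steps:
L(I) = -5/8 + I/8 (L(I) = (1*(I - 5))/8 = (1*(-5 + I))/8 = (-5 + I)/8 = -5/8 + I/8)
(21 - 1*2)*L(7) = (21 - 1*2)*(-5/8 + (⅛)*7) = (21 - 2)*(-5/8 + 7/8) = 19*(¼) = 19/4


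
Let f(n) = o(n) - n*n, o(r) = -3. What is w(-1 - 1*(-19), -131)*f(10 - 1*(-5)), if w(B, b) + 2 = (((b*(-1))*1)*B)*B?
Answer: -9676776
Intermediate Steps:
w(B, b) = -2 - b*B**2 (w(B, b) = -2 + (((b*(-1))*1)*B)*B = -2 + ((-b*1)*B)*B = -2 + ((-b)*B)*B = -2 + (-B*b)*B = -2 - b*B**2)
f(n) = -3 - n**2 (f(n) = -3 - n*n = -3 - n**2)
w(-1 - 1*(-19), -131)*f(10 - 1*(-5)) = (-2 - 1*(-131)*(-1 - 1*(-19))**2)*(-3 - (10 - 1*(-5))**2) = (-2 - 1*(-131)*(-1 + 19)**2)*(-3 - (10 + 5)**2) = (-2 - 1*(-131)*18**2)*(-3 - 1*15**2) = (-2 - 1*(-131)*324)*(-3 - 1*225) = (-2 + 42444)*(-3 - 225) = 42442*(-228) = -9676776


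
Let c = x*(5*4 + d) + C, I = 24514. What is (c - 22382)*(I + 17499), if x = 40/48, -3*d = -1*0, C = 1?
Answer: -2818778209/3 ≈ -9.3959e+8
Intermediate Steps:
d = 0 (d = -(-1)*0/3 = -⅓*0 = 0)
x = ⅚ (x = 40*(1/48) = ⅚ ≈ 0.83333)
c = 53/3 (c = 5*(5*4 + 0)/6 + 1 = 5*(20 + 0)/6 + 1 = (⅚)*20 + 1 = 50/3 + 1 = 53/3 ≈ 17.667)
(c - 22382)*(I + 17499) = (53/3 - 22382)*(24514 + 17499) = -67093/3*42013 = -2818778209/3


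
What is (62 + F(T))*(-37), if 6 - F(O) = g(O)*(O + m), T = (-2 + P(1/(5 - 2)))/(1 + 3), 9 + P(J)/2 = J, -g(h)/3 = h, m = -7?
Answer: -106375/12 ≈ -8864.6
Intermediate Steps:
g(h) = -3*h
P(J) = -18 + 2*J
T = -29/6 (T = (-2 + (-18 + 2/(5 - 2)))/(1 + 3) = (-2 + (-18 + 2/3))/4 = (-2 + (-18 + 2*(⅓)))*(¼) = (-2 + (-18 + ⅔))*(¼) = (-2 - 52/3)*(¼) = -58/3*¼ = -29/6 ≈ -4.8333)
F(O) = 6 + 3*O*(-7 + O) (F(O) = 6 - (-3*O)*(O - 7) = 6 - (-3*O)*(-7 + O) = 6 - (-3)*O*(-7 + O) = 6 + 3*O*(-7 + O))
(62 + F(T))*(-37) = (62 + (6 - 21*(-29/6) + 3*(-29/6)²))*(-37) = (62 + (6 + 203/2 + 3*(841/36)))*(-37) = (62 + (6 + 203/2 + 841/12))*(-37) = (62 + 2131/12)*(-37) = (2875/12)*(-37) = -106375/12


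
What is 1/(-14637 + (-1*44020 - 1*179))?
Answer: -1/58836 ≈ -1.6996e-5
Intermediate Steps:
1/(-14637 + (-1*44020 - 1*179)) = 1/(-14637 + (-44020 - 179)) = 1/(-14637 - 44199) = 1/(-58836) = -1/58836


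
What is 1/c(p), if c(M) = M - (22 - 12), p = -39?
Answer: -1/49 ≈ -0.020408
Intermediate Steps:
c(M) = -10 + M (c(M) = M - 1*10 = M - 10 = -10 + M)
1/c(p) = 1/(-10 - 39) = 1/(-49) = -1/49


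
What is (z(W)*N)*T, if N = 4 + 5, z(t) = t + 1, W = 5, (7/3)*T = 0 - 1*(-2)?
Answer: 324/7 ≈ 46.286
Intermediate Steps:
T = 6/7 (T = 3*(0 - 1*(-2))/7 = 3*(0 + 2)/7 = (3/7)*2 = 6/7 ≈ 0.85714)
z(t) = 1 + t
N = 9
(z(W)*N)*T = ((1 + 5)*9)*(6/7) = (6*9)*(6/7) = 54*(6/7) = 324/7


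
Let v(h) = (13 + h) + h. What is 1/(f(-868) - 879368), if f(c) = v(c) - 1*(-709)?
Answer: -1/880382 ≈ -1.1359e-6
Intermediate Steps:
v(h) = 13 + 2*h
f(c) = 722 + 2*c (f(c) = (13 + 2*c) - 1*(-709) = (13 + 2*c) + 709 = 722 + 2*c)
1/(f(-868) - 879368) = 1/((722 + 2*(-868)) - 879368) = 1/((722 - 1736) - 879368) = 1/(-1014 - 879368) = 1/(-880382) = -1/880382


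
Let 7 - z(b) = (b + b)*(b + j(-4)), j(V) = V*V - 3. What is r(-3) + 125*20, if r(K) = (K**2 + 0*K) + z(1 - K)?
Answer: 2380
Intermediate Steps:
j(V) = -3 + V**2 (j(V) = V**2 - 3 = -3 + V**2)
z(b) = 7 - 2*b*(13 + b) (z(b) = 7 - (b + b)*(b + (-3 + (-4)**2)) = 7 - 2*b*(b + (-3 + 16)) = 7 - 2*b*(b + 13) = 7 - 2*b*(13 + b))
r(K) = -19 + K**2 - 2*(1 - K)**2 + 26*K (r(K) = (K**2 + 0*K) + (7 - 26*(1 - K) - 2*(1 - K)**2) = (K**2 + 0) + (7 + (-26 + 26*K) - 2*(1 - K)**2) = K**2 + (-19 - 2*(1 - K)**2 + 26*K) = -19 + K**2 - 2*(1 - K)**2 + 26*K)
r(-3) + 125*20 = (-21 - 1*(-3)**2 + 30*(-3)) + 125*20 = (-21 - 1*9 - 90) + 2500 = (-21 - 9 - 90) + 2500 = -120 + 2500 = 2380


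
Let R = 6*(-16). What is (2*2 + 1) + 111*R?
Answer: -10651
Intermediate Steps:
R = -96
(2*2 + 1) + 111*R = (2*2 + 1) + 111*(-96) = (4 + 1) - 10656 = 5 - 10656 = -10651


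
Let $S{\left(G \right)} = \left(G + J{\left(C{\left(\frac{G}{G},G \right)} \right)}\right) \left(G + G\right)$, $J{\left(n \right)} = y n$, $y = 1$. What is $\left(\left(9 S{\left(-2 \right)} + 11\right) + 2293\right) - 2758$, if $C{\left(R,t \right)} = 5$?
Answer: $-562$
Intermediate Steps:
$J{\left(n \right)} = n$ ($J{\left(n \right)} = 1 n = n$)
$S{\left(G \right)} = 2 G \left(5 + G\right)$ ($S{\left(G \right)} = \left(G + 5\right) \left(G + G\right) = \left(5 + G\right) 2 G = 2 G \left(5 + G\right)$)
$\left(\left(9 S{\left(-2 \right)} + 11\right) + 2293\right) - 2758 = \left(\left(9 \cdot 2 \left(-2\right) \left(5 - 2\right) + 11\right) + 2293\right) - 2758 = \left(\left(9 \cdot 2 \left(-2\right) 3 + 11\right) + 2293\right) - 2758 = \left(\left(9 \left(-12\right) + 11\right) + 2293\right) - 2758 = \left(\left(-108 + 11\right) + 2293\right) - 2758 = \left(-97 + 2293\right) - 2758 = 2196 - 2758 = -562$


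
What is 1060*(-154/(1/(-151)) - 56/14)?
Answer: 24645000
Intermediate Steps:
1060*(-154/(1/(-151)) - 56/14) = 1060*(-154/(-1/151) - 56*1/14) = 1060*(-154*(-151) - 4) = 1060*(23254 - 4) = 1060*23250 = 24645000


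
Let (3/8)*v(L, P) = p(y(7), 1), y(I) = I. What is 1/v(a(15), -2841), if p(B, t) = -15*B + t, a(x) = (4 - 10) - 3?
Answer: -3/832 ≈ -0.0036058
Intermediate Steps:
a(x) = -9 (a(x) = -6 - 3 = -9)
p(B, t) = t - 15*B
v(L, P) = -832/3 (v(L, P) = 8*(1 - 15*7)/3 = 8*(1 - 105)/3 = (8/3)*(-104) = -832/3)
1/v(a(15), -2841) = 1/(-832/3) = -3/832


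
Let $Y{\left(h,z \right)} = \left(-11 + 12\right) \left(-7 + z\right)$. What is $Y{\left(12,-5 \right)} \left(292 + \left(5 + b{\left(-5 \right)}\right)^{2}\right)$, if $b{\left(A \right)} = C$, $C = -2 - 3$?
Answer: $-3504$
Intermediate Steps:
$C = -5$ ($C = -2 - 3 = -5$)
$Y{\left(h,z \right)} = -7 + z$ ($Y{\left(h,z \right)} = 1 \left(-7 + z\right) = -7 + z$)
$b{\left(A \right)} = -5$
$Y{\left(12,-5 \right)} \left(292 + \left(5 + b{\left(-5 \right)}\right)^{2}\right) = \left(-7 - 5\right) \left(292 + \left(5 - 5\right)^{2}\right) = - 12 \left(292 + 0^{2}\right) = - 12 \left(292 + 0\right) = \left(-12\right) 292 = -3504$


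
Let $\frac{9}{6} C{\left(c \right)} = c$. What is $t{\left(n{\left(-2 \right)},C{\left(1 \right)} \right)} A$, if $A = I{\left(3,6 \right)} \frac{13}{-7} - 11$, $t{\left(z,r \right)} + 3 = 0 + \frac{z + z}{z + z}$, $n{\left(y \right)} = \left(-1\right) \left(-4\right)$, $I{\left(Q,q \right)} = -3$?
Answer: $\frac{76}{7} \approx 10.857$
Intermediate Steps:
$C{\left(c \right)} = \frac{2 c}{3}$
$n{\left(y \right)} = 4$
$t{\left(z,r \right)} = -2$ ($t{\left(z,r \right)} = -3 + \left(0 + \frac{z + z}{z + z}\right) = -3 + \left(0 + \frac{2 z}{2 z}\right) = -3 + \left(0 + 2 z \frac{1}{2 z}\right) = -3 + \left(0 + 1\right) = -3 + 1 = -2$)
$A = - \frac{38}{7}$ ($A = - 3 \frac{13}{-7} - 11 = - 3 \cdot 13 \left(- \frac{1}{7}\right) - 11 = \left(-3\right) \left(- \frac{13}{7}\right) - 11 = \frac{39}{7} - 11 = - \frac{38}{7} \approx -5.4286$)
$t{\left(n{\left(-2 \right)},C{\left(1 \right)} \right)} A = \left(-2\right) \left(- \frac{38}{7}\right) = \frac{76}{7}$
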